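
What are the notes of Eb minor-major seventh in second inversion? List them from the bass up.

Bb, D, Eb, Gb

Eb minor-major seventh is Eb–Gb–Bb–D. Second inversion puts the fifth (Bb) in the bass, with the remaining tones above: Bb, D, Eb, Gb.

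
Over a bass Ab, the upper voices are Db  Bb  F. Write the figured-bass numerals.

The notes Ab, Db, Bb, F stack in thirds as Bb–Db–F–Ab — a Bb minor seventh chord. The bass Ab is the seventh, so this is third inversion: figured 4/2.

4/2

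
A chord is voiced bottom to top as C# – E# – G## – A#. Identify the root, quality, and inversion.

A# minor-major seventh, first inversion

The pitch classes C#, E#, G##, A# arrange in thirds as A#–C#–E#–G##: an A# minor-major seventh chord.
With the third (C#) in the bass, the chord is in first inversion (figured bass 6/5).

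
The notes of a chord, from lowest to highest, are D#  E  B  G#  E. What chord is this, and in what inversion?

E major seventh, third inversion

Reducing to letter names: D#, E, B, G#. These stack in thirds as E–G#–B–D# — an E major seventh chord.
The lowest note is D#, the seventh of the chord, so this is third inversion (figured bass 4/2).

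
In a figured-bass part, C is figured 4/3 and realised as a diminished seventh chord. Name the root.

F#

The figures 4/3 mean the fifth of the chord is in the bass. If C is the fifth of a diminished seventh chord, the root is F# (chord tones F#–A–C–Eb).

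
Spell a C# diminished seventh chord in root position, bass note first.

The chord tones are C#–E–G–Bb. With the root (C#) lowest for root position: C#, E, G, Bb.

C#, E, G, Bb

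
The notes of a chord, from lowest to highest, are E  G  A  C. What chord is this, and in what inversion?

The pitch classes E, G, A, C arrange in thirds as A–C–E–G: an A minor seventh chord.
E is the fifth of A minor seventh; fifth in the bass means second inversion (figured bass 4/3).

A minor seventh, second inversion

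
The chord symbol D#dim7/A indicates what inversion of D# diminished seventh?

D#dim7/A means D# diminished seventh with A in the bass. A is the fifth of D# diminished seventh (D#–F#–A–C), so this is second inversion.

second inversion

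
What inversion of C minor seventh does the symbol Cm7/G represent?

second inversion

Cm7/G means C minor seventh with G in the bass. G is the fifth of C minor seventh (C–Eb–G–Bb), so this is second inversion.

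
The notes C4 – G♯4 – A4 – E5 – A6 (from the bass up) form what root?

A

Reordering C, G#, A, E into stacked thirds gives A–C–E–G#; the bottom of that stack, A, is the root.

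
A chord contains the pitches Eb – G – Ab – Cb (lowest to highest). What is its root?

Ab

The distinct letter names are Eb, G, Ab, Cb. Arranged as a stack of thirds they read Ab–Cb–Eb–G, so Ab is the root (an Ab minor-major seventh chord).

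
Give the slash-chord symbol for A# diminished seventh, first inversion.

A#dim7/C#

First inversion of A# diminished seventh has the third (C#) in the bass. As a slash chord: A#dim7/C#.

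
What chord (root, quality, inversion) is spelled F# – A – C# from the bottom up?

F# minor, root position

The distinct note names are F#, A, C#. Stacked in thirds they read F#–A–C#, which is a minor triad on F#.
With the root (F#) in the bass, the chord is in root position (figured bass 5/3).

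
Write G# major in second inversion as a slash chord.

G#/D#

Second inversion of G# major has the fifth (D#) in the bass. As a slash chord: G#/D#.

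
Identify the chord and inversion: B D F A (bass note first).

The pitch classes B, D, F, A arrange in thirds as B–D–F–A: a B half-diminished seventh chord.
With the root (B) in the bass, the chord is in root position (figured bass 7).

B half-diminished seventh, root position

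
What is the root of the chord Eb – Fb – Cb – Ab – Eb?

Eb, Fb, Cb, Ab are the tones of an Fb major seventh chord (Fb–Ab–Cb–Eb), making Fb the root.

Fb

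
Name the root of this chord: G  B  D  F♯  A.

G

G, B, D, F#, A are the tones of a G major ninth chord (G–B–D–F#–A), making G the root.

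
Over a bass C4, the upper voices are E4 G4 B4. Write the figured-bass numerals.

7

The notes C, E, G, B stack in thirds as C–E–G–B — a C major seventh chord. The bass C is the root, so this is root position: figured 7.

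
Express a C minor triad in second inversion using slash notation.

Cm/G

Second inversion of C minor has the fifth (G) in the bass. As a slash chord: Cm/G.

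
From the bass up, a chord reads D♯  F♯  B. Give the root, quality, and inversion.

The pitch classes D#, F#, B arrange in thirds as B–D#–F#: a B major triad.
With the third (D#) in the bass, the chord is in first inversion (figured bass 6).

B major, first inversion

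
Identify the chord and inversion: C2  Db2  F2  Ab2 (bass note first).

Db major seventh, third inversion

Reducing to letter names: C, Db, F, Ab. These stack in thirds as Db–F–Ab–C — a Db major seventh chord.
C is the seventh of Db major seventh; seventh in the bass means third inversion (figured bass 4/2).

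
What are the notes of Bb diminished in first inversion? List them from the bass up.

Db, Fb, Bb

The chord tones are Bb–Db–Fb. With the third (Db) lowest for first inversion: Db, Fb, Bb.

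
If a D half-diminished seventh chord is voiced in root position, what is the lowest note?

D half-diminished seventh is D–F–Ab–C. Root position places the root in the bass: D.

D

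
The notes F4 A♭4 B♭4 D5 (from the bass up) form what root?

Reordering F, Ab, Bb, D into stacked thirds gives Bb–D–F–Ab; the bottom of that stack, Bb, is the root.

Bb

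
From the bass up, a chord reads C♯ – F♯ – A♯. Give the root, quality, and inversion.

The pitch classes C#, F#, A# arrange in thirds as F#–A#–C#: an F# major triad.
The lowest note is C#, the fifth of the chord, so this is second inversion (figured bass 6/4).

F# major, second inversion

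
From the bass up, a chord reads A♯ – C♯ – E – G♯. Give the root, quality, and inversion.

Reducing to letter names: A#, C#, E, G#. These stack in thirds as A#–C#–E–G# — an A# half-diminished seventh chord.
A# is the root of A# half-diminished seventh; root in the bass means root position (figured bass 7).

A# half-diminished seventh, root position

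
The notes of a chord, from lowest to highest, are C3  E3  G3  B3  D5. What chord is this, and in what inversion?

C major ninth, root position

Reducing to letter names: C, E, G, B, D. These stack in thirds as C–E–G–B–D — a C major ninth chord.
The lowest note is C, the root of the chord, so this is root position.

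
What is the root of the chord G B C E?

G, B, C, E are the tones of a C major seventh chord (C–E–G–B), making C the root.

C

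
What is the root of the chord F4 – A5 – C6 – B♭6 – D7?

F, A, C, Bb, D are the tones of a Bb major ninth chord (Bb–D–F–A–C), making Bb the root.

Bb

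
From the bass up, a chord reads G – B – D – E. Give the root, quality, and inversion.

E minor seventh, first inversion

The distinct note names are G, B, D, E. Stacked in thirds they read E–G–B–D, which is a minor seventh chord on E.
G is the third of E minor seventh; third in the bass means first inversion (figured bass 6/5).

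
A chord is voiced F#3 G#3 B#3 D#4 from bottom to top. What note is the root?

Reordering F#, G#, B#, D# into stacked thirds gives G#–B#–D#–F#; the bottom of that stack, G#, is the root.

G#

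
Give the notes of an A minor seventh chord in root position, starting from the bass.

Spelling A minor seventh: A–C–E–G. In root position the root is bass, giving A, C, E, G from the bottom.

A, C, E, G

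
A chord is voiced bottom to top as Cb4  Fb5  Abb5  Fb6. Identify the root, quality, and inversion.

The distinct note names are Cb, Fb, Abb. Stacked in thirds they read Fb–Abb–Cb, which is a minor triad on Fb.
With the fifth (Cb) in the bass, the chord is in second inversion (figured bass 6/4).

Fb minor, second inversion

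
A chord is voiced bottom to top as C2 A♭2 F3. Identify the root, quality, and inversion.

F minor, second inversion

The distinct note names are C, Ab, F. Stacked in thirds they read F–Ab–C, which is a minor triad on F.
With the fifth (C) in the bass, the chord is in second inversion (figured bass 6/4).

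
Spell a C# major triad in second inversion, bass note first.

G#, C#, E#

C# major is C#–E#–G#. Second inversion puts the fifth (G#) in the bass, with the remaining tones above: G#, C#, E#.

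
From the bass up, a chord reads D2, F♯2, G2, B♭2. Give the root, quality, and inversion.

G minor-major seventh, second inversion

Reducing to letter names: D, F#, G, Bb. These stack in thirds as G–Bb–D–F# — a G minor-major seventh chord.
D is the fifth of G minor-major seventh; fifth in the bass means second inversion (figured bass 4/3).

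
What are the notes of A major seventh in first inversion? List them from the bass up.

The chord tones are A–C#–E–G#. With the third (C#) lowest for first inversion: C#, E, G#, A.

C#, E, G#, A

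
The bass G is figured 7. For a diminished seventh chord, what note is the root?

The figures 7 mean the root of the chord is in the bass. If G is the root of a diminished seventh chord, the root is G (chord tones G–Bb–Db–Fb).

G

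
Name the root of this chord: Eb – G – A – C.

A

Reordering Eb, G, A, C into stacked thirds gives A–C–Eb–G; the bottom of that stack, A, is the root.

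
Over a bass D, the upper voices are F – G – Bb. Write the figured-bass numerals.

The notes D, F, G, Bb stack in thirds as G–Bb–D–F — a G minor seventh chord. The bass D is the fifth, so this is second inversion: figured 4/3.

4/3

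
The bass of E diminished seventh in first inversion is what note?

E diminished seventh is E–G–Bb–Db. First inversion places the third in the bass: G.

G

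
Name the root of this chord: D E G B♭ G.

D, E, G, Bb are the tones of an E half-diminished seventh chord (E–G–Bb–D), making E the root.

E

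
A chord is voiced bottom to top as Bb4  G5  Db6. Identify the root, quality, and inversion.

The pitch classes Bb, G, Db arrange in thirds as G–Bb–Db: a G diminished triad.
Bb is the third of G diminished; third in the bass means first inversion (figured bass 6).

G diminished, first inversion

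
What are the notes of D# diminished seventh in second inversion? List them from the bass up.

A, C, D#, F#

Spelling D# diminished seventh: D#–F#–A–C. In second inversion the fifth is bass, giving A, C, D#, F# from the bottom.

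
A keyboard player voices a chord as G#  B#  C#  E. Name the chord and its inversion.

Reducing to letter names: G#, B#, C#, E. These stack in thirds as C#–E–G#–B# — a C# minor-major seventh chord.
The lowest note is G#, the fifth of the chord, so this is second inversion (figured bass 4/3).

C# minor-major seventh, second inversion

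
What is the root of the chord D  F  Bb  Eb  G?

Eb

D, F, Bb, Eb, G are the tones of an Eb major ninth chord (Eb–G–Bb–D–F), making Eb the root.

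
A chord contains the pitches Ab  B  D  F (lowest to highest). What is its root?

B

The distinct letter names are Ab, B, D, F. Arranged as a stack of thirds they read B–D–F–Ab, so B is the root (a B diminished seventh chord).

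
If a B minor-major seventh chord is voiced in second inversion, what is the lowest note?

F#

In second inversion the fifth is lowest. For B minor-major seventh (B–D–F#–A#) that is F#.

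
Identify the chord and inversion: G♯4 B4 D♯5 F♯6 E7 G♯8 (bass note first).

E major ninth, first inversion

The pitch classes G#, B, D#, F#, E arrange in thirds as E–G#–B–D#–F#: an E major ninth chord.
G# is the third of E major ninth; third in the bass means first inversion.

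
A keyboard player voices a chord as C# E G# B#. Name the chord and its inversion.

The pitch classes C#, E, G#, B# arrange in thirds as C#–E–G#–B#: a C# minor-major seventh chord.
C# is the root of C# minor-major seventh; root in the bass means root position (figured bass 7).

C# minor-major seventh, root position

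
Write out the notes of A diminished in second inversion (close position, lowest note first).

Eb, A, C

Spelling A diminished: A–C–Eb. In second inversion the fifth is bass, giving Eb, A, C from the bottom.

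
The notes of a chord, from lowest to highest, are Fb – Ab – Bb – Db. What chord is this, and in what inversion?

Reducing to letter names: Fb, Ab, Bb, Db. These stack in thirds as Bb–Db–Fb–Ab — a Bb half-diminished seventh chord.
Fb is the fifth of Bb half-diminished seventh; fifth in the bass means second inversion (figured bass 4/3).

Bb half-diminished seventh, second inversion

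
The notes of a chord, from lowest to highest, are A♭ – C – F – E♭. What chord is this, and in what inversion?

The pitch classes Ab, C, F, Eb arrange in thirds as F–Ab–C–Eb: an F minor seventh chord.
Ab is the third of F minor seventh; third in the bass means first inversion (figured bass 6/5).

F minor seventh, first inversion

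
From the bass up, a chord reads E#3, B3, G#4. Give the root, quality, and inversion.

Reducing to letter names: E#, B, G#. These stack in thirds as E#–G#–B — an E# diminished triad.
E# is the root of E# diminished; root in the bass means root position (figured bass 5/3).

E# diminished, root position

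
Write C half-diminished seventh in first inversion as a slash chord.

Cø7/Eb

First inversion of C half-diminished seventh has the third (Eb) in the bass. As a slash chord: Cø7/Eb.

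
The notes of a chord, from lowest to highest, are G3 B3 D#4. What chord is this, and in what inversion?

G augmented, root position

The pitch classes G, B, D# arrange in thirds as G–B–D#: a G augmented triad.
With the root (G) in the bass, the chord is in root position (figured bass 5/3).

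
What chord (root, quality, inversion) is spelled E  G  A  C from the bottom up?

The distinct note names are E, G, A, C. Stacked in thirds they read A–C–E–G, which is a minor seventh chord on A.
The lowest note is E, the fifth of the chord, so this is second inversion (figured bass 4/3).

A minor seventh, second inversion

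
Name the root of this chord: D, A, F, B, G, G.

The distinct letter names are D, A, F, B, G. Arranged as a stack of thirds they read G–B–D–F–A, so G is the root (a G dominant ninth chord).

G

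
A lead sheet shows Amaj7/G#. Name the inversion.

third inversion

Amaj7/G# means A major seventh with G# in the bass. G# is the seventh of A major seventh (A–C#–E–G#), so this is third inversion.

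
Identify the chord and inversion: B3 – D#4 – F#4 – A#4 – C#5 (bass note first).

B major ninth, root position

The distinct note names are B, D#, F#, A#, C#. Stacked in thirds they read B–D#–F#–A#–C#, which is a major ninth chord on B.
The lowest note is B, the root of the chord, so this is root position.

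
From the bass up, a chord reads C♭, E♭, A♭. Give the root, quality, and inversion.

Ab minor, first inversion

The pitch classes Cb, Eb, Ab arrange in thirds as Ab–Cb–Eb: an Ab minor triad.
The lowest note is Cb, the third of the chord, so this is first inversion (figured bass 6).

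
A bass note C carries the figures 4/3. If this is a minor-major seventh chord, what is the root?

The figures 4/3 mean the fifth of the chord is in the bass. If C is the fifth of a minor-major seventh chord, the root is F (chord tones F–Ab–C–E).

F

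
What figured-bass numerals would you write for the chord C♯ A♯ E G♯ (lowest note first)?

The notes C#, A#, E, G# stack in thirds as A#–C#–E–G# — an A# half-diminished seventh chord. The bass C# is the third, so this is first inversion: figured 6/5.

6/5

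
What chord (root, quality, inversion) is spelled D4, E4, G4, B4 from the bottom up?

The distinct note names are D, E, G, B. Stacked in thirds they read E–G–B–D, which is a minor seventh chord on E.
D is the seventh of E minor seventh; seventh in the bass means third inversion (figured bass 4/2).

E minor seventh, third inversion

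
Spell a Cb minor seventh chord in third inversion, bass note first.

Bbb, Cb, Ebb, Gb

The chord tones are Cb–Ebb–Gb–Bbb. With the seventh (Bbb) lowest for third inversion: Bbb, Cb, Ebb, Gb.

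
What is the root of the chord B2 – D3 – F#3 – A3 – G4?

G

Reordering B, D, F#, A, G into stacked thirds gives G–B–D–F#–A; the bottom of that stack, G, is the root.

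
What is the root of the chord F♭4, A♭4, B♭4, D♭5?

The distinct letter names are Fb, Ab, Bb, Db. Arranged as a stack of thirds they read Bb–Db–Fb–Ab, so Bb is the root (a Bb half-diminished seventh chord).

Bb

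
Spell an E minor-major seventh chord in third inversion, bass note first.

D#, E, G, B

The chord tones are E–G–B–D#. With the seventh (D#) lowest for third inversion: D#, E, G, B.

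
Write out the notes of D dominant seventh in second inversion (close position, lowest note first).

D dominant seventh is D–F#–A–C. Second inversion puts the fifth (A) in the bass, with the remaining tones above: A, C, D, F#.

A, C, D, F#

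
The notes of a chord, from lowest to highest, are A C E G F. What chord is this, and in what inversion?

Reducing to letter names: A, C, E, G, F. These stack in thirds as F–A–C–E–G — an F major ninth chord.
A is the third of F major ninth; third in the bass means first inversion.

F major ninth, first inversion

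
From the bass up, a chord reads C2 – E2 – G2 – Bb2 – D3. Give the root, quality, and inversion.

C dominant ninth, root position

The distinct note names are C, E, G, Bb, D. Stacked in thirds they read C–E–G–Bb–D, which is a dominant ninth chord on C.
With the root (C) in the bass, the chord is in root position.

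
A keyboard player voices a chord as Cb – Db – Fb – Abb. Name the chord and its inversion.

Reducing to letter names: Cb, Db, Fb, Abb. These stack in thirds as Db–Fb–Abb–Cb — a Db half-diminished seventh chord.
With the seventh (Cb) in the bass, the chord is in third inversion (figured bass 4/2).

Db half-diminished seventh, third inversion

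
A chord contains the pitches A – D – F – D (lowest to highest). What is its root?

D

A, D, F are the tones of a D minor triad (D–F–A), making D the root.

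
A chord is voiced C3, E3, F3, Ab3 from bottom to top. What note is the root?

Reordering C, E, F, Ab into stacked thirds gives F–Ab–C–E; the bottom of that stack, F, is the root.

F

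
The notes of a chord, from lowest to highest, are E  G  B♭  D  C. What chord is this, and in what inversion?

The distinct note names are E, G, Bb, D, C. Stacked in thirds they read C–E–G–Bb–D, which is a dominant ninth chord on C.
With the third (E) in the bass, the chord is in first inversion.

C dominant ninth, first inversion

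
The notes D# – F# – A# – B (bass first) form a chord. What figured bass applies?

The notes D#, F#, A#, B stack in thirds as B–D#–F#–A# — a B major seventh chord. The bass D# is the third, so this is first inversion: figured 6/5.

6/5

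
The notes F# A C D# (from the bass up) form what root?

F#, A, C, D# are the tones of a D# diminished seventh chord (D#–F#–A–C), making D# the root.

D#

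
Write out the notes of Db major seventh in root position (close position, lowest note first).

Db, F, Ab, C

Db major seventh is Db–F–Ab–C. Root position puts the root (Db) in the bass, with the remaining tones above: Db, F, Ab, C.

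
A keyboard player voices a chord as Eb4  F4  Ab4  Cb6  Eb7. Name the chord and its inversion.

F half-diminished seventh, third inversion

Reducing to letter names: Eb, F, Ab, Cb. These stack in thirds as F–Ab–Cb–Eb — an F half-diminished seventh chord.
With the seventh (Eb) in the bass, the chord is in third inversion (figured bass 4/2).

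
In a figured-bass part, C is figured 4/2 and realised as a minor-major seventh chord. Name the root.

The figures 4/2 mean the seventh of the chord is in the bass. If C is the seventh of a minor-major seventh chord, the root is Db (chord tones Db–Fb–Ab–C).

Db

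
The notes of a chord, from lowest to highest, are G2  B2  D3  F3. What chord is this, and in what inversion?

G dominant seventh, root position

The distinct note names are G, B, D, F. Stacked in thirds they read G–B–D–F, which is a dominant seventh chord on G.
With the root (G) in the bass, the chord is in root position (figured bass 7).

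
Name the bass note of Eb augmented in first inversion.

The third of Eb augmented (Eb–G–B) is G; that is the bass in first inversion.

G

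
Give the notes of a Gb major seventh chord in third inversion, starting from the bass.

Spelling Gb major seventh: Gb–Bb–Db–F. In third inversion the seventh is bass, giving F, Gb, Bb, Db from the bottom.

F, Gb, Bb, Db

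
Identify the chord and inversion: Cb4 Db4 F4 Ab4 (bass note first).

Db dominant seventh, third inversion

Reducing to letter names: Cb, Db, F, Ab. These stack in thirds as Db–F–Ab–Cb — a Db dominant seventh chord.
Cb is the seventh of Db dominant seventh; seventh in the bass means third inversion (figured bass 4/2).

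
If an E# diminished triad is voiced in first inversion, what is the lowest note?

G#

E# diminished is E#–G#–B. First inversion places the third in the bass: G#.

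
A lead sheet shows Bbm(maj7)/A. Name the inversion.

third inversion

Bbm(maj7)/A means Bb minor-major seventh with A in the bass. A is the seventh of Bb minor-major seventh (Bb–Db–F–A), so this is third inversion.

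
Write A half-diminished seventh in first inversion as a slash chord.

Aø7/C

First inversion of A half-diminished seventh has the third (C) in the bass. As a slash chord: Aø7/C.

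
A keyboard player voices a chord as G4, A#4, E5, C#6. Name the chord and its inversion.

A# diminished seventh, third inversion

Reducing to letter names: G, A#, E, C#. These stack in thirds as A#–C#–E–G — an A# diminished seventh chord.
G is the seventh of A# diminished seventh; seventh in the bass means third inversion (figured bass 4/2).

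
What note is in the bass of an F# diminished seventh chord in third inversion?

The seventh of F# diminished seventh (F#–A–C–Eb) is Eb; that is the bass in third inversion.

Eb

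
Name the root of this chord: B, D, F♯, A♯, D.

Reordering B, D, F#, A# into stacked thirds gives B–D–F#–A#; the bottom of that stack, B, is the root.

B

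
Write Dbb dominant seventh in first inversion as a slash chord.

Dbb7/Fb

First inversion of Dbb dominant seventh has the third (Fb) in the bass. As a slash chord: Dbb7/Fb.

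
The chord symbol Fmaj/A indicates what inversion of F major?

Fmaj/A means F major with A in the bass. A is the third of F major (F–A–C), so this is first inversion.

first inversion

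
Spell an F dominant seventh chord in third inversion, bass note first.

Spelling F dominant seventh: F–A–C–Eb. In third inversion the seventh is bass, giving Eb, F, A, C from the bottom.

Eb, F, A, C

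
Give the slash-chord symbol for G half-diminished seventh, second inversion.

Second inversion of G half-diminished seventh has the fifth (Db) in the bass. As a slash chord: Gø7/Db.

Gø7/Db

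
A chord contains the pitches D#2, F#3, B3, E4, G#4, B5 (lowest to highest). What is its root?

E

The distinct letter names are D#, F#, B, E, G#. Arranged as a stack of thirds they read E–G#–B–D#–F#, so E is the root (an E major ninth chord).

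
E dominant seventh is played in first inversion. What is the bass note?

In first inversion the third is lowest. For E dominant seventh (E–G#–B–D) that is G#.

G#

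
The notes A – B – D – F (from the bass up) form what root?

B

A, B, D, F are the tones of a B half-diminished seventh chord (B–D–F–A), making B the root.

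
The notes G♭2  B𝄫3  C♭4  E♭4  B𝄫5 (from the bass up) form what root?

Gb, Bbb, Cb, Eb are the tones of a Cb dominant seventh chord (Cb–Eb–Gb–Bbb), making Cb the root.

Cb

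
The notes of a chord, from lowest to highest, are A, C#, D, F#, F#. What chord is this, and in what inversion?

D major seventh, second inversion

The pitch classes A, C#, D, F# arrange in thirds as D–F#–A–C#: a D major seventh chord.
The lowest note is A, the fifth of the chord, so this is second inversion (figured bass 4/3).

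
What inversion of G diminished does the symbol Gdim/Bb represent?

first inversion

Gdim/Bb means G diminished with Bb in the bass. Bb is the third of G diminished (G–Bb–Db), so this is first inversion.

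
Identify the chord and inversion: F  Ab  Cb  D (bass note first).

The pitch classes F, Ab, Cb, D arrange in thirds as D–F–Ab–Cb: a D diminished seventh chord.
The lowest note is F, the third of the chord, so this is first inversion (figured bass 6/5).

D diminished seventh, first inversion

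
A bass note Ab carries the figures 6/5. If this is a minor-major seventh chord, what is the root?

The figures 6/5 mean the third of the chord is in the bass. If Ab is the third of a minor-major seventh chord, the root is F (chord tones F–Ab–C–E).

F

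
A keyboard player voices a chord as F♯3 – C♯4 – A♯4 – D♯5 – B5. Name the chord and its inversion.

The pitch classes F#, C#, A#, D#, B arrange in thirds as B–D#–F#–A#–C#: a B major ninth chord.
The lowest note is F#, the fifth of the chord, so this is second inversion.

B major ninth, second inversion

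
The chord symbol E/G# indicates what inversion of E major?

E/G# means E major with G# in the bass. G# is the third of E major (E–G#–B), so this is first inversion.

first inversion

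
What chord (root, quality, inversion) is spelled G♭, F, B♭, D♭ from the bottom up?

Gb major seventh, root position

The distinct note names are Gb, F, Bb, Db. Stacked in thirds they read Gb–Bb–Db–F, which is a major seventh chord on Gb.
With the root (Gb) in the bass, the chord is in root position (figured bass 7).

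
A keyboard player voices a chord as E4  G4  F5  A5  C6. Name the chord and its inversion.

Reducing to letter names: E, G, F, A, C. These stack in thirds as F–A–C–E–G — an F major ninth chord.
E is the seventh of F major ninth; seventh in the bass means third inversion.

F major ninth, third inversion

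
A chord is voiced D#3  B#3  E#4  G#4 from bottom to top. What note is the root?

E#

The distinct letter names are D#, B#, E#, G#. Arranged as a stack of thirds they read E#–G#–B#–D#, so E# is the root (an E# minor seventh chord).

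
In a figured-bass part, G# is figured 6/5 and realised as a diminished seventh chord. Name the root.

The figures 6/5 mean the third of the chord is in the bass. If G# is the third of a diminished seventh chord, the root is E# (chord tones E#–G#–B–D).

E#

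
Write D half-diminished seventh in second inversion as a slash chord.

Second inversion of D half-diminished seventh has the fifth (Ab) in the bass. As a slash chord: Dø7/Ab.

Dø7/Ab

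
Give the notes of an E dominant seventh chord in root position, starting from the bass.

Spelling E dominant seventh: E–G#–B–D. In root position the root is bass, giving E, G#, B, D from the bottom.

E, G#, B, D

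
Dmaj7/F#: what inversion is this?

first inversion

Dmaj7/F# means D major seventh with F# in the bass. F# is the third of D major seventh (D–F#–A–C#), so this is first inversion.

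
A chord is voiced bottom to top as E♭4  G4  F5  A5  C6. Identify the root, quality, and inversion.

F dominant ninth, third inversion

The distinct note names are Eb, G, F, A, C. Stacked in thirds they read F–A–C–Eb–G, which is a dominant ninth chord on F.
The lowest note is Eb, the seventh of the chord, so this is third inversion.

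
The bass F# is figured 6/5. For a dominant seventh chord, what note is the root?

The figures 6/5 mean the third of the chord is in the bass. If F# is the third of a dominant seventh chord, the root is D (chord tones D–F#–A–C).

D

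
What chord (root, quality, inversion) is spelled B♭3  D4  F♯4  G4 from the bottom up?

G minor-major seventh, first inversion

Reducing to letter names: Bb, D, F#, G. These stack in thirds as G–Bb–D–F# — a G minor-major seventh chord.
With the third (Bb) in the bass, the chord is in first inversion (figured bass 6/5).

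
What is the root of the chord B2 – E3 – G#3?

B, E, G# are the tones of an E major triad (E–G#–B), making E the root.

E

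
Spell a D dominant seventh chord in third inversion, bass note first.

The chord tones are D–F#–A–C. With the seventh (C) lowest for third inversion: C, D, F#, A.

C, D, F#, A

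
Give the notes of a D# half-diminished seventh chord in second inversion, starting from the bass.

A, C#, D#, F#

The chord tones are D#–F#–A–C#. With the fifth (A) lowest for second inversion: A, C#, D#, F#.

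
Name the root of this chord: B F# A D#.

B

Reordering B, F#, A, D# into stacked thirds gives B–D#–F#–A; the bottom of that stack, B, is the root.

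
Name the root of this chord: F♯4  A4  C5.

F#, A, C are the tones of an F# diminished triad (F#–A–C), making F# the root.

F#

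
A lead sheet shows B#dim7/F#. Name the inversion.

second inversion

B#dim7/F# means B# diminished seventh with F# in the bass. F# is the fifth of B# diminished seventh (B#–D#–F#–A), so this is second inversion.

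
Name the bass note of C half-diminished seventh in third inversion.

In third inversion the seventh is lowest. For C half-diminished seventh (C–Eb–Gb–Bb) that is Bb.

Bb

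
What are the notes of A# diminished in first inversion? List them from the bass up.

C#, E, A#

A# diminished is A#–C#–E. First inversion puts the third (C#) in the bass, with the remaining tones above: C#, E, A#.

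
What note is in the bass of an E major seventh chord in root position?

In root position the root is lowest. For E major seventh (E–G#–B–D#) that is E.

E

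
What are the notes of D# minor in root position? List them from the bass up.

D#, F#, A#

The chord tones are D#–F#–A#. With the root (D#) lowest for root position: D#, F#, A#.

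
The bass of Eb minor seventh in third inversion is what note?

Db

The seventh of Eb minor seventh (Eb–Gb–Bb–Db) is Db; that is the bass in third inversion.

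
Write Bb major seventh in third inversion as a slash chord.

Third inversion of Bb major seventh has the seventh (A) in the bass. As a slash chord: Bbmaj7/A.

Bbmaj7/A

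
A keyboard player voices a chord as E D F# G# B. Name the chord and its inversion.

E dominant ninth, root position

Reducing to letter names: E, D, F#, G#, B. These stack in thirds as E–G#–B–D–F# — an E dominant ninth chord.
With the root (E) in the bass, the chord is in root position.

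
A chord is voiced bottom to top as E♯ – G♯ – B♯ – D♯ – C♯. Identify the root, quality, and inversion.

The distinct note names are E#, G#, B#, D#, C#. Stacked in thirds they read C#–E#–G#–B#–D#, which is a major ninth chord on C#.
With the third (E#) in the bass, the chord is in first inversion.

C# major ninth, first inversion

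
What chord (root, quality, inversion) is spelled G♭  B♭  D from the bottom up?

Reducing to letter names: Gb, Bb, D. These stack in thirds as Gb–Bb–D — a Gb augmented triad.
With the root (Gb) in the bass, the chord is in root position (figured bass 5/3).

Gb augmented, root position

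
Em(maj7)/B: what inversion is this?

second inversion

Em(maj7)/B means E minor-major seventh with B in the bass. B is the fifth of E minor-major seventh (E–G–B–D#), so this is second inversion.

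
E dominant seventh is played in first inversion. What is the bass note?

In first inversion the third is lowest. For E dominant seventh (E–G#–B–D) that is G#.

G#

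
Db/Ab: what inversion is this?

second inversion

Db/Ab means Db major with Ab in the bass. Ab is the fifth of Db major (Db–F–Ab), so this is second inversion.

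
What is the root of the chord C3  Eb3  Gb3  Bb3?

The distinct letter names are C, Eb, Gb, Bb. Arranged as a stack of thirds they read C–Eb–Gb–Bb, so C is the root (a C half-diminished seventh chord).

C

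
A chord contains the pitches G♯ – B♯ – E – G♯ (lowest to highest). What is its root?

E

The distinct letter names are G#, B#, E. Arranged as a stack of thirds they read E–G#–B#, so E is the root (an E augmented triad).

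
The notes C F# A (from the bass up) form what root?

F#

C, F#, A are the tones of an F# diminished triad (F#–A–C), making F# the root.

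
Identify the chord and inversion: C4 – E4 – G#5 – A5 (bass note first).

A minor-major seventh, first inversion

Reducing to letter names: C, E, G#, A. These stack in thirds as A–C–E–G# — an A minor-major seventh chord.
The lowest note is C, the third of the chord, so this is first inversion (figured bass 6/5).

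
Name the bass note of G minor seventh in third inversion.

F

G minor seventh is G–Bb–D–F. Third inversion places the seventh in the bass: F.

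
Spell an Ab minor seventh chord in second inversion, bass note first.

Eb, Gb, Ab, Cb

Ab minor seventh is Ab–Cb–Eb–Gb. Second inversion puts the fifth (Eb) in the bass, with the remaining tones above: Eb, Gb, Ab, Cb.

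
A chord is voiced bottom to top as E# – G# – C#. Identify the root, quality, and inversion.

The distinct note names are E#, G#, C#. Stacked in thirds they read C#–E#–G#, which is a major triad on C#.
E# is the third of C# major; third in the bass means first inversion (figured bass 6).

C# major, first inversion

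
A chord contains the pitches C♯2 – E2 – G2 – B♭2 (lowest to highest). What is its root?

C#

Reordering C#, E, G, Bb into stacked thirds gives C#–E–G–Bb; the bottom of that stack, C#, is the root.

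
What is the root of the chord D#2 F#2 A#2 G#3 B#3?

G#

The distinct letter names are D#, F#, A#, G#, B#. Arranged as a stack of thirds they read G#–B#–D#–F#–A#, so G# is the root (a G# dominant ninth chord).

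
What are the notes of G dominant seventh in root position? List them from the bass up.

G, B, D, F

The chord tones are G–B–D–F. With the root (G) lowest for root position: G, B, D, F.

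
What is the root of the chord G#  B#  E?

E

G#, B#, E are the tones of an E augmented triad (E–G#–B#), making E the root.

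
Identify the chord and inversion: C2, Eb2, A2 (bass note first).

A diminished, first inversion

The distinct note names are C, Eb, A. Stacked in thirds they read A–C–Eb, which is a diminished triad on A.
C is the third of A diminished; third in the bass means first inversion (figured bass 6).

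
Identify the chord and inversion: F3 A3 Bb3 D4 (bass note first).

Bb major seventh, second inversion

Reducing to letter names: F, A, Bb, D. These stack in thirds as Bb–D–F–A — a Bb major seventh chord.
With the fifth (F) in the bass, the chord is in second inversion (figured bass 4/3).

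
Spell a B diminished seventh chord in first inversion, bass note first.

D, F, Ab, B

Spelling B diminished seventh: B–D–F–Ab. In first inversion the third is bass, giving D, F, Ab, B from the bottom.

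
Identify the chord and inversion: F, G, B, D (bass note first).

G dominant seventh, third inversion

The distinct note names are F, G, B, D. Stacked in thirds they read G–B–D–F, which is a dominant seventh chord on G.
F is the seventh of G dominant seventh; seventh in the bass means third inversion (figured bass 4/2).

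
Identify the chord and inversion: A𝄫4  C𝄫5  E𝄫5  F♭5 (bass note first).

Fb half-diminished seventh, first inversion

Reducing to letter names: Abb, Cbb, Ebb, Fb. These stack in thirds as Fb–Abb–Cbb–Ebb — an Fb half-diminished seventh chord.
Abb is the third of Fb half-diminished seventh; third in the bass means first inversion (figured bass 6/5).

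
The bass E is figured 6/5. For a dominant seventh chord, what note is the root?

The figures 6/5 mean the third of the chord is in the bass. If E is the third of a dominant seventh chord, the root is C (chord tones C–E–G–Bb).

C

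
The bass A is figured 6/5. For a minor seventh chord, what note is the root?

F#

The figures 6/5 mean the third of the chord is in the bass. If A is the third of a minor seventh chord, the root is F# (chord tones F#–A–C#–E).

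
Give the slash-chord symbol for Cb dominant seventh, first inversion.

Cb7/Eb

First inversion of Cb dominant seventh has the third (Eb) in the bass. As a slash chord: Cb7/Eb.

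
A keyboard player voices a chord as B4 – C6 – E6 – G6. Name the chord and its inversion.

C major seventh, third inversion

The pitch classes B, C, E, G arrange in thirds as C–E–G–B: a C major seventh chord.
With the seventh (B) in the bass, the chord is in third inversion (figured bass 4/2).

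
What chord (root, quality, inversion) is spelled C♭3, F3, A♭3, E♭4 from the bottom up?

The pitch classes Cb, F, Ab, Eb arrange in thirds as F–Ab–Cb–Eb: an F half-diminished seventh chord.
Cb is the fifth of F half-diminished seventh; fifth in the bass means second inversion (figured bass 4/3).

F half-diminished seventh, second inversion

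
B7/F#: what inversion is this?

B7/F# means B dominant seventh with F# in the bass. F# is the fifth of B dominant seventh (B–D#–F#–A), so this is second inversion.

second inversion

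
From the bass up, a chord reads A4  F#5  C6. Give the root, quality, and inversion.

The distinct note names are A, F#, C. Stacked in thirds they read F#–A–C, which is a diminished triad on F#.
With the third (A) in the bass, the chord is in first inversion (figured bass 6).

F# diminished, first inversion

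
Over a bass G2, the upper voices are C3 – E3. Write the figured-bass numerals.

The notes G, C, E stack in thirds as C–E–G — a C major triad. The bass G is the fifth, so this is second inversion: figured 6/4.

6/4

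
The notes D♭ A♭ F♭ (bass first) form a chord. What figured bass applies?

5/3

The notes Db, Ab, Fb stack in thirds as Db–Fb–Ab — a Db minor triad. The bass Db is the root, so this is root position: figured 5/3.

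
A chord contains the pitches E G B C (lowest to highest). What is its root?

C

E, G, B, C are the tones of a C major seventh chord (C–E–G–B), making C the root.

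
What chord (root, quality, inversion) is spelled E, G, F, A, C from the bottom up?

Reducing to letter names: E, G, F, A, C. These stack in thirds as F–A–C–E–G — an F major ninth chord.
E is the seventh of F major ninth; seventh in the bass means third inversion.

F major ninth, third inversion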